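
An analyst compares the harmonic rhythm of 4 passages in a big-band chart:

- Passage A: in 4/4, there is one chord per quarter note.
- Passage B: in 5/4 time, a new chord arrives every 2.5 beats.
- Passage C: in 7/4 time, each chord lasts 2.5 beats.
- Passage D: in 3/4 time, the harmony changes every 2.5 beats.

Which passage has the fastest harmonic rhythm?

Passage A

A: each chord is 1 beat in 4/4, so 4 per bar.
B: each chord is 2.5 beats in 5/4, so 2 per bar.
C: each chord is 2.5 beats in 7/4, so 2.8 per bar.
D: each chord is 2.5 beats in 3/4, so 1.2 per bar.
Fastest is A at 4 chords/bar.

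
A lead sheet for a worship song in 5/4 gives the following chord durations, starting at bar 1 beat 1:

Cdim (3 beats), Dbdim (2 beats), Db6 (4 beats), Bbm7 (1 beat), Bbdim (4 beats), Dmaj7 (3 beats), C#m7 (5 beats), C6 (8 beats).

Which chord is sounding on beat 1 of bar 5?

Beat 1 of bar 5 is beat (5−1)×5 + 1 = 21 overall.
Running totals: Cdim ends at 3, Dbdim ends at 5, Db6 ends at 9, Bbm7 ends at 10, Bbdim ends at 14, Dmaj7 ends at 17, C#m7 ends at 22.
Beat 21 falls within C#m7.

C#m7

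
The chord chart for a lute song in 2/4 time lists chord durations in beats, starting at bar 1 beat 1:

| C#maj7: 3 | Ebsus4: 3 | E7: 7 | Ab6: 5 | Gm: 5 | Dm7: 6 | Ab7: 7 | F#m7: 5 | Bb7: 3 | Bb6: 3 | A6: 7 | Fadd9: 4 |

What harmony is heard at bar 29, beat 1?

Beat 1 of bar 29 is beat (29−1)×2 + 1 = 57 overall.
Running totals: C#maj7 ends at 3, Ebsus4 ends at 6, E7 ends at 13, Ab6 ends at 18, Gm ends at 23, Dm7 ends at 29, Ab7 ends at 36, F#m7 ends at 41, Bb7 ends at 44, Bb6 ends at 47, A6 ends at 54, Fadd9 ends at 58.
Beat 57 falls within Fadd9.

Fadd9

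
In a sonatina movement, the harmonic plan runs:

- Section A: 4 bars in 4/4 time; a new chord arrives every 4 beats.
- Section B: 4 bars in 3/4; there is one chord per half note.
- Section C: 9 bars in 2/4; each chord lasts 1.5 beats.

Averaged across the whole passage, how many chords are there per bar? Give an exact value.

22/17 chords per bar

A: 4 × 4 = 16 beats ÷ 4 = 4 chords.
B: 4 × 3 = 12 beats ÷ 2 = 6 chords.
C: 9 × 2 = 18 beats ÷ 1.5 = 12 chords.
Overall: 22 chords over 17 bars → 22/17 = 22/17 chords per bar.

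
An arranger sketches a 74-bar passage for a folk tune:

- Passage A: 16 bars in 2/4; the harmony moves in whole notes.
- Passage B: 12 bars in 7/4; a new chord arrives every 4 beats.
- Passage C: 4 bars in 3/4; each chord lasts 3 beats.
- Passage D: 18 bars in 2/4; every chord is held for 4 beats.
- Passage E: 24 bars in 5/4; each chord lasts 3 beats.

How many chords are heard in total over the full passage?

A: 16·2 = 32 beats, 32/4 = 8 chords.
B: 12·7 = 84 beats, 84/4 = 21 chords.
C: 4·3 = 12 beats, 12/3 = 4 chords.
D: 18·2 = 36 beats, 36/4 = 9 chords.
E: 24·5 = 120 beats, 120/3 = 40 chords.
Total: 8 + 21 + 4 + 9 + 40 = 82.

82 chords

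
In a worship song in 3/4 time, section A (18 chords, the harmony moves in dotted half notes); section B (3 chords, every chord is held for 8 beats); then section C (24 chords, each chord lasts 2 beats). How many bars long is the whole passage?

A: 18 × 3 = 54 beats = 18 bars.
B: 3 × 8 = 24 beats = 8 bars.
C: 24 × 2 = 48 beats = 16 bars.
Total: 18 + 8 + 16 = 42 bars.

42 bars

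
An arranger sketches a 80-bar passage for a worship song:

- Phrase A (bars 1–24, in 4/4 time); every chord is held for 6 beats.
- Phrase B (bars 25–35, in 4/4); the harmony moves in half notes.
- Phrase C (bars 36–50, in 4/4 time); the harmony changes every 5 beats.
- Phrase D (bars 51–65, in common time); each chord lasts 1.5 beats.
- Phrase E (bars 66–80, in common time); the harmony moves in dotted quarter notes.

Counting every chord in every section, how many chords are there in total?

A: 24·4 = 96 beats, 96/6 = 16 chords.
B: 11·4 = 44 beats, 44/2 = 22 chords.
C: 15·4 = 60 beats, 60/5 = 12 chords.
D: 15·4 = 60 beats, 60/1.5 = 40 chords.
E: 15·4 = 60 beats, 60/1.5 = 40 chords.
Total: 16 + 22 + 12 + 40 + 40 = 130.

130 chords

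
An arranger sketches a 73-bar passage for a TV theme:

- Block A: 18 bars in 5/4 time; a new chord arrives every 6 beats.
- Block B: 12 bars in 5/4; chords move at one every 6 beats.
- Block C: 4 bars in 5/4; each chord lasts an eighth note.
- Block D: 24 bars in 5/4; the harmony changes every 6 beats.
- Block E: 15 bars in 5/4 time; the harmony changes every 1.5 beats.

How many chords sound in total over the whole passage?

A has 90 beats and chords last 6 each, so 15 chords.
B has 60 beats and chords last 6 each, so 10 chords.
C has 20 beats and chords last 0.5 each, so 40 chords.
D has 120 beats and chords last 6 each, so 20 chords.
E has 75 beats and chords last 1.5 each, so 50 chords.
Total: 15 + 10 + 40 + 20 + 50 = 135.

135 chords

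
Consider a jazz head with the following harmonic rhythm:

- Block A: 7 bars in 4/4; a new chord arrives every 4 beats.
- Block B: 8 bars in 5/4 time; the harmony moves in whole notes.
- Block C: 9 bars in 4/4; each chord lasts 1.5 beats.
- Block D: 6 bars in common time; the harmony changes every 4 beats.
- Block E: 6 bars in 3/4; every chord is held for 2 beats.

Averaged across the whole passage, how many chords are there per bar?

A: 7 bars of 4 beats is 28 beats; at 4 beats each that's 7 chords.
B: 8 bars of 5 beats is 40 beats; at 4 beats each that's 10 chords.
C: 9 bars of 4 beats is 36 beats; at 1.5 beats each that's 24 chords.
D: 6 bars of 4 beats is 24 beats; at 4 beats each that's 6 chords.
E: 6 bars of 3 beats is 18 beats; at 2 beats each that's 9 chords.
Overall: 56 chords over 36 bars → 56/36 = 14/9 chords per bar.

14/9 chords per bar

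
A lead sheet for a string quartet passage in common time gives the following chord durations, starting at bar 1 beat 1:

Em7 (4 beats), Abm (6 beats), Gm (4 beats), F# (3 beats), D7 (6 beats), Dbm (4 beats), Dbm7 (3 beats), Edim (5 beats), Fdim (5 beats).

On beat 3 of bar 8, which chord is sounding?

Beat 3 of bar 8 is beat (8−1)×4 + 3 = 31 overall.
Running totals: Em7 ends at 4, Abm ends at 10, Gm ends at 14, F# ends at 17, D7 ends at 23, Dbm ends at 27, Dbm7 ends at 30, Edim ends at 35.
Beat 31 falls within Edim.

Edim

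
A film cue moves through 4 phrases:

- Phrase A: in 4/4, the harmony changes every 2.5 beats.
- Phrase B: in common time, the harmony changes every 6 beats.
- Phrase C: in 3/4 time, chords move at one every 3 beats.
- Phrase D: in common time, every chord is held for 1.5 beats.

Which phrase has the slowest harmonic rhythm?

A: each chord is 2.5 beats in 4/4, so 1.6 per bar.
B: each chord is 6 beats in 4/4, so 2/3 per bar.
C: each chord is 3 beats in 3/4, so 1 per bar.
D: each chord is 1.5 beats in 4/4, so 8/3 per bar.
Slowest is B at 2/3 chords/bar.

Phrase B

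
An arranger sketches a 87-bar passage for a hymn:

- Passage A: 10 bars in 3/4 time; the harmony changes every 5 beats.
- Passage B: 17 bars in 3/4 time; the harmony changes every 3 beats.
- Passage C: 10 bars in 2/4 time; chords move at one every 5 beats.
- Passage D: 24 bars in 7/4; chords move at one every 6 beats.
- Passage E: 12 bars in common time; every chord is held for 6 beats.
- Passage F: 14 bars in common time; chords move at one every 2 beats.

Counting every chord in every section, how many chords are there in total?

A has 30 beats and chords last 5 each, so 6 chords.
B has 51 beats and chords last 3 each, so 17 chords.
C has 20 beats and chords last 5 each, so 4 chords.
D has 168 beats and chords last 6 each, so 28 chords.
E has 48 beats and chords last 6 each, so 8 chords.
F has 56 beats and chords last 2 each, so 28 chords.
Total: 6 + 17 + 4 + 28 + 8 + 28 = 91.

91 chords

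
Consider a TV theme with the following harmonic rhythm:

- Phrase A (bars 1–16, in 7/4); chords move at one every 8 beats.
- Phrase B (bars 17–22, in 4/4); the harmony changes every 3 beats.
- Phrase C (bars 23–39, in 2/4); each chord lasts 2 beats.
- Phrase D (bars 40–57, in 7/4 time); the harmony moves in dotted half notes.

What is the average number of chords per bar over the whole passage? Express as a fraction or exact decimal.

A: 16 × 7 = 112 beats ÷ 8 = 14 chords.
B: 6 × 4 = 24 beats ÷ 3 = 8 chords.
C: 17 × 2 = 34 beats ÷ 2 = 17 chords.
D: 18 × 7 = 126 beats ÷ 3 = 42 chords.
Overall: 81 chords over 57 bars → 81/57 = 27/19 chords per bar.

27/19 chords per bar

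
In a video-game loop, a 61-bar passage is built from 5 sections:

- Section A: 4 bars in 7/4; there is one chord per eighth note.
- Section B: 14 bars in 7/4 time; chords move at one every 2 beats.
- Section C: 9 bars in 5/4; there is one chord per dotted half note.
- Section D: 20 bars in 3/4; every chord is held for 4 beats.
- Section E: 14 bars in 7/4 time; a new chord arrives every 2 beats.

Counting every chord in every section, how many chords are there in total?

184 chords

A: 4·7 = 28 beats, 28/0.5 = 56 chords.
B: 14·7 = 98 beats, 98/2 = 49 chords.
C: 9·5 = 45 beats, 45/3 = 15 chords.
D: 20·3 = 60 beats, 60/4 = 15 chords.
E: 14·7 = 98 beats, 98/2 = 49 chords.
Total: 56 + 49 + 15 + 15 + 49 = 184.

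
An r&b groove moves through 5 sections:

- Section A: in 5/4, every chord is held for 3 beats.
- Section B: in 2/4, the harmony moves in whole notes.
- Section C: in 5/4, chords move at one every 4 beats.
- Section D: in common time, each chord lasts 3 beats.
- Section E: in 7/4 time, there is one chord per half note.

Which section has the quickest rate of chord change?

A: 5 beats/bar ÷ 3 beats/chord = 5/3 chords/bar.
B: 2 beats/bar ÷ 4 beats/chord = 0.5 chords/bar.
C: 5 beats/bar ÷ 4 beats/chord = 1.25 chords/bar.
D: 4 beats/bar ÷ 3 beats/chord = 4/3 chords/bar.
E: 7 beats/bar ÷ 2 beats/chord = 3.5 chords/bar.
Fastest is E at 3.5 chords/bar.

Section E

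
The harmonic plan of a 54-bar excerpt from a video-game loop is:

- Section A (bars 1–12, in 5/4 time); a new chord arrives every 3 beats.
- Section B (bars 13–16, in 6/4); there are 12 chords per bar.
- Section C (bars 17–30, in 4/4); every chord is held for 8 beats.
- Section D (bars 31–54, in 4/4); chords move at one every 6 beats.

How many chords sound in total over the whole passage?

91 chords

A: 12 bars × 5 beats = 60 beats; 3 beats/chord → 20 chords.
B: 4 bars × 6 beats = 24 beats; 0.5 beats/chord → 48 chords.
C: 14 bars × 4 beats = 56 beats; 8 beats/chord → 7 chords.
D: 24 bars × 4 beats = 96 beats; 6 beats/chord → 16 chords.
Total: 20 + 48 + 7 + 16 = 91.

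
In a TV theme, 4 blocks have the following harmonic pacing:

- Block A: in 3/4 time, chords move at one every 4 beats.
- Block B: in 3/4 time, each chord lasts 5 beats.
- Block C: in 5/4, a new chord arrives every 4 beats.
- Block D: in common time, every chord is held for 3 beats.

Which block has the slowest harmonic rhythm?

A: each chord is 4 beats in 3/4, so 0.75 per bar.
B: each chord is 5 beats in 3/4, so 0.6 per bar.
C: each chord is 4 beats in 5/4, so 1.25 per bar.
D: each chord is 3 beats in 4/4, so 4/3 per bar.
Slowest is B at 0.6 chords/bar.

Block B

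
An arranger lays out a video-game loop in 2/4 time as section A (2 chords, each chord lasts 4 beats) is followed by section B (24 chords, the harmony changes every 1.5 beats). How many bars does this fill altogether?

A: 2 × 4 = 8 beats = 4 bars.
B: 24 × 1.5 = 36 beats = 18 bars.
Total: 4 + 18 = 22 bars.

22 bars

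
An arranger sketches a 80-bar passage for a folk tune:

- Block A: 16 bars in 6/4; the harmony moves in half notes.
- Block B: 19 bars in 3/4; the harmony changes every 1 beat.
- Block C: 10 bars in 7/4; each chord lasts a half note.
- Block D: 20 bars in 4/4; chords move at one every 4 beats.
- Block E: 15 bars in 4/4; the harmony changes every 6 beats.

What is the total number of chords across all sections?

A has 96 beats and chords last 2 each, so 48 chords.
B has 57 beats and chords last 1 each, so 57 chords.
C has 70 beats and chords last 2 each, so 35 chords.
D has 80 beats and chords last 4 each, so 20 chords.
E has 60 beats and chords last 6 each, so 10 chords.
Total: 48 + 57 + 35 + 20 + 10 = 170.

170 chords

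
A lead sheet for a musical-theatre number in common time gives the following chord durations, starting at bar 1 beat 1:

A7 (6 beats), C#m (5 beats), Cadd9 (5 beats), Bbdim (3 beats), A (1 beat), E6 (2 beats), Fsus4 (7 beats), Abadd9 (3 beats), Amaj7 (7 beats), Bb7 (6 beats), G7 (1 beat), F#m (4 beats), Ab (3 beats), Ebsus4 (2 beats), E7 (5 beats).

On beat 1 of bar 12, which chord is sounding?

Beat 1 of bar 12 is beat (12−1)×4 + 1 = 45 overall.
Running totals: A7 ends at 6, C#m ends at 11, Cadd9 ends at 16, Bbdim ends at 19, A ends at 20, E6 ends at 22, Fsus4 ends at 29, Abadd9 ends at 32, Amaj7 ends at 39, Bb7 ends at 45.
Beat 45 falls within Bb7.

Bb7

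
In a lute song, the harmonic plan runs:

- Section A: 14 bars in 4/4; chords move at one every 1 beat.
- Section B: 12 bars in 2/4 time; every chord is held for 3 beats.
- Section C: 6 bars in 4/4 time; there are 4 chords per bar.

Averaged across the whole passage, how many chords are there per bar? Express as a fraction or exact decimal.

A: 14 × 4 = 56 beats ÷ 1 = 56 chords.
B: 12 × 2 = 24 beats ÷ 3 = 8 chords.
C: 6 × 4 = 24 beats ÷ 1 = 24 chords.
Overall: 88 chords over 32 bars → 88/32 = 2.75 chords per bar.

2.75 chords per bar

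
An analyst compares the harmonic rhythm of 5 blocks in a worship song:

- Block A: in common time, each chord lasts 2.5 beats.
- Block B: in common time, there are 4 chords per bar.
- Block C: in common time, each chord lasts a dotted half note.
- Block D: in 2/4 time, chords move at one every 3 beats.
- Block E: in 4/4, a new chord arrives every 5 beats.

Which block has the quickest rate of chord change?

A: 4/2.5 = 1.6 chords/bar.
B: 4/1 = 4 chords/bar.
C: 4/3 = 4/3 chords/bar.
D: 2/3 = 2/3 chords/bar.
E: 4/5 = 0.8 chords/bar.
Fastest is B at 4 chords/bar.

Block B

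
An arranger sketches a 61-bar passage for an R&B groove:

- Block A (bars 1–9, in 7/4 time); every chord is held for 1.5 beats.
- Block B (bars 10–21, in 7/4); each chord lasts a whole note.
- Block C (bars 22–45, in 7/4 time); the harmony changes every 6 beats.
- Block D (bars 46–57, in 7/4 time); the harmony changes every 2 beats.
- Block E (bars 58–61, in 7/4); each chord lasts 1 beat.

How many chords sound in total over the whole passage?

161 chords

A has 63 beats and chords last 1.5 each, so 42 chords.
B has 84 beats and chords last 4 each, so 21 chords.
C has 168 beats and chords last 6 each, so 28 chords.
D has 84 beats and chords last 2 each, so 42 chords.
E has 28 beats and chords last 1 each, so 28 chords.
Total: 42 + 21 + 28 + 42 + 28 = 161.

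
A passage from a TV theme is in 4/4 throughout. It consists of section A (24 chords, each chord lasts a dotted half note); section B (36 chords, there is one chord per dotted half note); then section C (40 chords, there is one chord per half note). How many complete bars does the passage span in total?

A: 24 × 3 = 72 beats = 18 bars.
B: 36 × 3 = 108 beats = 27 bars.
C: 40 × 2 = 80 beats = 20 bars.
Total: 18 + 27 + 20 = 65 bars.

65 bars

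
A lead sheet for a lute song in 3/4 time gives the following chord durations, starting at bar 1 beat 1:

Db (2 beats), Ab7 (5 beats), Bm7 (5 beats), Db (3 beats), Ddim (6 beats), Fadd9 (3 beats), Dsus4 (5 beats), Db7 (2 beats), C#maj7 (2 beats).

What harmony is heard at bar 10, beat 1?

Dsus4

Beat 1 of bar 10 is beat (10−1)×3 + 1 = 28 overall.
Running totals: Db ends at 2, Ab7 ends at 7, Bm7 ends at 12, Db ends at 15, Ddim ends at 21, Fadd9 ends at 24, Dsus4 ends at 29.
Beat 28 falls within Dsus4.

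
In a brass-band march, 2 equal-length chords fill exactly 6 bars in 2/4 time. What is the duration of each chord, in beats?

6 bars × 2 beats/bar = 12 beats total.
12 beats ÷ 2 chords = 6 beats per chord.

6 beats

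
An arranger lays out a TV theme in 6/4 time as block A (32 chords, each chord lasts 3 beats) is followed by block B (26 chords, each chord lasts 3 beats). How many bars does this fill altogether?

A: 32 × 3 = 96 beats = 16 bars.
B: 26 × 3 = 78 beats = 13 bars.
Total: 16 + 13 = 29 bars.

29 bars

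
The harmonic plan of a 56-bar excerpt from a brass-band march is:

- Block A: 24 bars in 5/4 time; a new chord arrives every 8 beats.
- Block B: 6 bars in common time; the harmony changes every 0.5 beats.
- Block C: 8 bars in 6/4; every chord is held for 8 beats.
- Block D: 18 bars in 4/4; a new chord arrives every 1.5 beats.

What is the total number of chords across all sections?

A has 120 beats and chords last 8 each, so 15 chords.
B has 24 beats and chords last 0.5 each, so 48 chords.
C has 48 beats and chords last 8 each, so 6 chords.
D has 72 beats and chords last 1.5 each, so 48 chords.
Total: 15 + 48 + 6 + 48 = 117.

117 chords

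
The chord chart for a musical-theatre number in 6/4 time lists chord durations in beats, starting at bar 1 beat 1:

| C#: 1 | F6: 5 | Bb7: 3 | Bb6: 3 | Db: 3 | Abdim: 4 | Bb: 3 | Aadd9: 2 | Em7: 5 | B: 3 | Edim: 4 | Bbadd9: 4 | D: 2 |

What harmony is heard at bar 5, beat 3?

Em7

Beat 3 of bar 5 is beat (5−1)×6 + 3 = 27 overall.
Running totals: C# ends at 1, F6 ends at 6, Bb7 ends at 9, Bb6 ends at 12, Db ends at 15, Abdim ends at 19, Bb ends at 22, Aadd9 ends at 24, Em7 ends at 29.
Beat 27 falls within Em7.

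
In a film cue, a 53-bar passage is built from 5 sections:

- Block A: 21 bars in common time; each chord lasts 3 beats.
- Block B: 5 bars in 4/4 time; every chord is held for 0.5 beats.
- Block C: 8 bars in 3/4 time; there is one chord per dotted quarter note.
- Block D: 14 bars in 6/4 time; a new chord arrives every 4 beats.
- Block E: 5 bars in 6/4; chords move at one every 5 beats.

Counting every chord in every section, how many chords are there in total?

111 chords

A: 21 bars × 4 beats = 84 beats; 3 beats/chord → 28 chords.
B: 5 bars × 4 beats = 20 beats; 0.5 beats/chord → 40 chords.
C: 8 bars × 3 beats = 24 beats; 1.5 beats/chord → 16 chords.
D: 14 bars × 6 beats = 84 beats; 4 beats/chord → 21 chords.
E: 5 bars × 6 beats = 30 beats; 5 beats/chord → 6 chords.
Total: 28 + 40 + 16 + 21 + 6 = 111.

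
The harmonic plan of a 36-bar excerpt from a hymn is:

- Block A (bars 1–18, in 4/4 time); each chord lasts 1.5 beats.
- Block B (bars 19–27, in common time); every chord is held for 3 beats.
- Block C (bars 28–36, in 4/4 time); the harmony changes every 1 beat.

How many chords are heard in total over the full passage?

A: 18 bars × 4 beats = 72 beats; 1.5 beats/chord → 48 chords.
B: 9 bars × 4 beats = 36 beats; 3 beats/chord → 12 chords.
C: 9 bars × 4 beats = 36 beats; 1 beat/chord → 36 chords.
Total: 48 + 12 + 36 = 96.

96 chords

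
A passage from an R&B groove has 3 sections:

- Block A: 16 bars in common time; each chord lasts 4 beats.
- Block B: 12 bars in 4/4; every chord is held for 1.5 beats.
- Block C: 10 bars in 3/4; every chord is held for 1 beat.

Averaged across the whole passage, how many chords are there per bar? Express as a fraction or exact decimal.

A: 16 × 4 = 64 beats ÷ 4 = 16 chords.
B: 12 × 4 = 48 beats ÷ 1.5 = 32 chords.
C: 10 × 3 = 30 beats ÷ 1 = 30 chords.
Overall: 78 chords over 38 bars → 78/38 = 39/19 chords per bar.

39/19 chords per bar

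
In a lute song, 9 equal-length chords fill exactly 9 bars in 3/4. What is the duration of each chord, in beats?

3 beats

9 bars × 3 beats/bar = 27 beats total.
27 beats ÷ 9 chords = 3 beats per chord.
(That is a dotted half note.)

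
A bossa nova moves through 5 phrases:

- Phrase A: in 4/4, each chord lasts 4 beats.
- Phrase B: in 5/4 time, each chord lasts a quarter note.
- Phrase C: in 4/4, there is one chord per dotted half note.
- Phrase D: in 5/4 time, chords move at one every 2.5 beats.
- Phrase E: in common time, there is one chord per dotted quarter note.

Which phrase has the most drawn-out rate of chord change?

Phrase A

A: 4/4 = 1 chord/bar.
B: 5/1 = 5 chords/bar.
C: 4/3 = 4/3 chords/bar.
D: 5/2.5 = 2 chords/bar.
E: 4/1.5 = 8/3 chords/bar.
Slowest is A at 1 chords/bar.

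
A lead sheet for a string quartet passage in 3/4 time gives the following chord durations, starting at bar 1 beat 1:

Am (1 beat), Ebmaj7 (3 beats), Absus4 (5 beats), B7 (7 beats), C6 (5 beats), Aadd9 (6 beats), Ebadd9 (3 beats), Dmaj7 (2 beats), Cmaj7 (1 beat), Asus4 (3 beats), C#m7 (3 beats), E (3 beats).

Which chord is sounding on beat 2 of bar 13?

Beat 2 of bar 13 is beat (13−1)×3 + 2 = 38 overall.
Running totals: Am ends at 1, Ebmaj7 ends at 4, Absus4 ends at 9, B7 ends at 16, C6 ends at 21, Aadd9 ends at 27, Ebadd9 ends at 30, Dmaj7 ends at 32, Cmaj7 ends at 33, Asus4 ends at 36, C#m7 ends at 39.
Beat 38 falls within C#m7.

C#m7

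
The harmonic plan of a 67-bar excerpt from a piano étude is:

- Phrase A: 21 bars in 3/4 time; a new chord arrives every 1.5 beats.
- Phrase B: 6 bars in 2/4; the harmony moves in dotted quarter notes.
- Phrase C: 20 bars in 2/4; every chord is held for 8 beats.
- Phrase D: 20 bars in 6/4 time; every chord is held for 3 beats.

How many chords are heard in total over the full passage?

A: 21·3 = 63 beats, 63/1.5 = 42 chords.
B: 6·2 = 12 beats, 12/1.5 = 8 chords.
C: 20·2 = 40 beats, 40/8 = 5 chords.
D: 20·6 = 120 beats, 120/3 = 40 chords.
Total: 42 + 8 + 5 + 40 = 95.

95 chords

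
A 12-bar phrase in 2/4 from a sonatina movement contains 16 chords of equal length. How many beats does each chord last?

1.5 beats

12 bars × 2 beats/bar = 24 beats total.
24 beats ÷ 16 chords = 1.5 beats per chord.
(That is a dotted quarter note.)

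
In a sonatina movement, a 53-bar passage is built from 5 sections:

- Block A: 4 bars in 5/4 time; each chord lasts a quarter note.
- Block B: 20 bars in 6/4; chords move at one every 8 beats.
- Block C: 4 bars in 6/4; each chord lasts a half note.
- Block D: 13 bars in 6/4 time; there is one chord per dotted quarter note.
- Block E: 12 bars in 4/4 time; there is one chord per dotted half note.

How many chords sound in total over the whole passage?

115 chords

A: 4·5 = 20 beats, 20/1 = 20 chords.
B: 20·6 = 120 beats, 120/8 = 15 chords.
C: 4·6 = 24 beats, 24/2 = 12 chords.
D: 13·6 = 78 beats, 78/1.5 = 52 chords.
E: 12·4 = 48 beats, 48/3 = 16 chords.
Total: 20 + 15 + 12 + 52 + 16 = 115.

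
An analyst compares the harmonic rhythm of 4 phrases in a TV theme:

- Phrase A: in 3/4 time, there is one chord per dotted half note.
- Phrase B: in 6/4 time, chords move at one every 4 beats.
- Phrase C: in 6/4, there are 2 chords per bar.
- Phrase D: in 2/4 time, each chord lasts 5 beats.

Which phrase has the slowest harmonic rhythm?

A: 3 beats/bar ÷ 3 beats/chord = 1 chord/bar.
B: 6 beats/bar ÷ 4 beats/chord = 1.5 chords/bar.
C: 6 beats/bar ÷ 3 beats/chord = 2 chords/bar.
D: 2 beats/bar ÷ 5 beats/chord = 0.4 chords/bar.
Slowest is D at 0.4 chords/bar.

Phrase D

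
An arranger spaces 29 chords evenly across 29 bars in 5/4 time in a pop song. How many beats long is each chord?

5 beats

29 bars × 5 beats/bar = 145 beats total.
145 beats ÷ 29 chords = 5 beats per chord.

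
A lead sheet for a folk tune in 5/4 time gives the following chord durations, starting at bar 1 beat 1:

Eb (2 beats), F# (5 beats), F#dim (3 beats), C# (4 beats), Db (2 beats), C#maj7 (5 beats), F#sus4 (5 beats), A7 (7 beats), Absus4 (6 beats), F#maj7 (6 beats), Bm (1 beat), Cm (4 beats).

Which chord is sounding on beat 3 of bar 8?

Absus4

Beat 3 of bar 8 is beat (8−1)×5 + 3 = 38 overall.
Running totals: Eb ends at 2, F# ends at 7, F#dim ends at 10, C# ends at 14, Db ends at 16, C#maj7 ends at 21, F#sus4 ends at 26, A7 ends at 33, Absus4 ends at 39.
Beat 38 falls within Absus4.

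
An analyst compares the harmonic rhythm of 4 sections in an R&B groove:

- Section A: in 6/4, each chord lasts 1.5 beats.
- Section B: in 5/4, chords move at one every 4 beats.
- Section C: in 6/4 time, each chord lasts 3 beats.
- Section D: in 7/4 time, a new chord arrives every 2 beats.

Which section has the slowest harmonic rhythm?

A: each chord is 1.5 beats in 6/4, so 4 per bar.
B: each chord is 4 beats in 5/4, so 1.25 per bar.
C: each chord is 3 beats in 6/4, so 2 per bar.
D: each chord is 2 beats in 7/4, so 3.5 per bar.
Slowest is B at 1.25 chords/bar.

Section B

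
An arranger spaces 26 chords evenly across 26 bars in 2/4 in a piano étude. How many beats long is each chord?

2 beats

26 bars × 2 beats/bar = 52 beats total.
52 beats ÷ 26 chords = 2 beats per chord.
(That is a half note.)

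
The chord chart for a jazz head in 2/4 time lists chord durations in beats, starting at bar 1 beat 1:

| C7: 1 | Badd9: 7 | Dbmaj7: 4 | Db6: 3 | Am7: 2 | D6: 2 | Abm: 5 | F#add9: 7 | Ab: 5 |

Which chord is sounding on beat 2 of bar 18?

Ab

Beat 2 of bar 18 is beat (18−1)×2 + 2 = 36 overall.
Running totals: C7 ends at 1, Badd9 ends at 8, Dbmaj7 ends at 12, Db6 ends at 15, Am7 ends at 17, D6 ends at 19, Abm ends at 24, F#add9 ends at 31, Ab ends at 36.
Beat 36 falls within Ab.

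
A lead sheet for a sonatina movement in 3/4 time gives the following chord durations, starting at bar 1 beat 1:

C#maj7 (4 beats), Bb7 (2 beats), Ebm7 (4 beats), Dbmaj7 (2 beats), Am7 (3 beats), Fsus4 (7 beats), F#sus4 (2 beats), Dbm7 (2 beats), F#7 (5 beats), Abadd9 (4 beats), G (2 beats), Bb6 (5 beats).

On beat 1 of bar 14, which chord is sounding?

Beat 1 of bar 14 is beat (14−1)×3 + 1 = 40 overall.
Running totals: C#maj7 ends at 4, Bb7 ends at 6, Ebm7 ends at 10, Dbmaj7 ends at 12, Am7 ends at 15, Fsus4 ends at 22, F#sus4 ends at 24, Dbm7 ends at 26, F#7 ends at 31, Abadd9 ends at 35, G ends at 37, Bb6 ends at 42.
Beat 40 falls within Bb6.

Bb6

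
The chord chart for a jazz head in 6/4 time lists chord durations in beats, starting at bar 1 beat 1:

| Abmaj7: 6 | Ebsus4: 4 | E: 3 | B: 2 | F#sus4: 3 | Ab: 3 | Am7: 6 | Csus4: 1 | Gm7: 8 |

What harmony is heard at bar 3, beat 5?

Beat 5 of bar 3 is beat (3−1)×6 + 5 = 17 overall.
Running totals: Abmaj7 ends at 6, Ebsus4 ends at 10, E ends at 13, B ends at 15, F#sus4 ends at 18.
Beat 17 falls within F#sus4.

F#sus4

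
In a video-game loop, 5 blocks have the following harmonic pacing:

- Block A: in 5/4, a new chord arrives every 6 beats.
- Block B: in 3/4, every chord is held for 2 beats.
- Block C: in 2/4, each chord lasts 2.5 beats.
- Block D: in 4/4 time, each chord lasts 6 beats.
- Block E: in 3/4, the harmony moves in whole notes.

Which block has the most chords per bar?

A: 5/6 = 5/6 chords/bar.
B: 3/2 = 1.5 chords/bar.
C: 2/2.5 = 0.8 chords/bar.
D: 4/6 = 2/3 chords/bar.
E: 3/4 = 0.75 chords/bar.
Fastest is B at 1.5 chords/bar.

Block B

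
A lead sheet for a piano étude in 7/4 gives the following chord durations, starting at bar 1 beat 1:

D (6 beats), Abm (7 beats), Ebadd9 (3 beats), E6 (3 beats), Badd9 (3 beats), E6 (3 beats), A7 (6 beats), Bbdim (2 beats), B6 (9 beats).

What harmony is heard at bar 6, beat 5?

Beat 5 of bar 6 is beat (6−1)×7 + 5 = 40 overall.
Running totals: D ends at 6, Abm ends at 13, Ebadd9 ends at 16, E6 ends at 19, Badd9 ends at 22, E6 ends at 25, A7 ends at 31, Bbdim ends at 33, B6 ends at 42.
Beat 40 falls within B6.

B6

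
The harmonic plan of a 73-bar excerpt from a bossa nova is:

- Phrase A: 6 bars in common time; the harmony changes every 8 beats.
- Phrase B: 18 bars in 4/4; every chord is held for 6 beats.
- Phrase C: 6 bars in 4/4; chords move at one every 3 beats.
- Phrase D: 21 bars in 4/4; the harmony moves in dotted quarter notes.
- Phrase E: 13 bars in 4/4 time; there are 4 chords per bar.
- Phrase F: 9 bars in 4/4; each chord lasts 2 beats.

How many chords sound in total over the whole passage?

149 chords

A: 6 bars × 4 beats = 24 beats; 8 beats/chord → 3 chords.
B: 18 bars × 4 beats = 72 beats; 6 beats/chord → 12 chords.
C: 6 bars × 4 beats = 24 beats; 3 beats/chord → 8 chords.
D: 21 bars × 4 beats = 84 beats; 1.5 beats/chord → 56 chords.
E: 13 bars × 4 beats = 52 beats; 1 beat/chord → 52 chords.
F: 9 bars × 4 beats = 36 beats; 2 beats/chord → 18 chords.
Total: 3 + 12 + 8 + 56 + 52 + 18 = 149.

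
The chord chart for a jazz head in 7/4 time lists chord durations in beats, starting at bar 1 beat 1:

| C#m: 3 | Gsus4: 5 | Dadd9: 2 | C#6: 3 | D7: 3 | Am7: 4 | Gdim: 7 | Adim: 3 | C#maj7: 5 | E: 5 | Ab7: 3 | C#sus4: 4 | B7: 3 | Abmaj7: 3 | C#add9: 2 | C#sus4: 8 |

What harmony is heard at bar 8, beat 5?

C#add9

Beat 5 of bar 8 is beat (8−1)×7 + 5 = 54 overall.
Running totals: C#m ends at 3, Gsus4 ends at 8, Dadd9 ends at 10, C#6 ends at 13, D7 ends at 16, Am7 ends at 20, Gdim ends at 27, Adim ends at 30, C#maj7 ends at 35, E ends at 40, Ab7 ends at 43, C#sus4 ends at 47, B7 ends at 50, Abmaj7 ends at 53, C#add9 ends at 55.
Beat 54 falls within C#add9.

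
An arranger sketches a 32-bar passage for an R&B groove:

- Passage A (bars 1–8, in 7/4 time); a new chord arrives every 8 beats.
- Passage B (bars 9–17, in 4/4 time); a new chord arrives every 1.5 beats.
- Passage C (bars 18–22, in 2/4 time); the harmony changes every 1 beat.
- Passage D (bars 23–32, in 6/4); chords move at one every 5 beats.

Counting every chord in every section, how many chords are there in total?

53 chords

A: 8 bars × 7 beats = 56 beats; 8 beats/chord → 7 chords.
B: 9 bars × 4 beats = 36 beats; 1.5 beats/chord → 24 chords.
C: 5 bars × 2 beats = 10 beats; 1 beat/chord → 10 chords.
D: 10 bars × 6 beats = 60 beats; 5 beats/chord → 12 chords.
Total: 7 + 24 + 10 + 12 = 53.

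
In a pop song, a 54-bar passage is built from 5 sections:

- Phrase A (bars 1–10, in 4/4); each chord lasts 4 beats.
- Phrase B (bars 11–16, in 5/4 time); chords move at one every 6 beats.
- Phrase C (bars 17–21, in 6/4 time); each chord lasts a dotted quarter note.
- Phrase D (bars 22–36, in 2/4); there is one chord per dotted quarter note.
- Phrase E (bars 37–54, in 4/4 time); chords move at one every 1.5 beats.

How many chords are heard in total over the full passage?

103 chords

A: 10 bars × 4 beats = 40 beats; 4 beats/chord → 10 chords.
B: 6 bars × 5 beats = 30 beats; 6 beats/chord → 5 chords.
C: 5 bars × 6 beats = 30 beats; 1.5 beats/chord → 20 chords.
D: 15 bars × 2 beats = 30 beats; 1.5 beats/chord → 20 chords.
E: 18 bars × 4 beats = 72 beats; 1.5 beats/chord → 48 chords.
Total: 10 + 5 + 20 + 20 + 48 = 103.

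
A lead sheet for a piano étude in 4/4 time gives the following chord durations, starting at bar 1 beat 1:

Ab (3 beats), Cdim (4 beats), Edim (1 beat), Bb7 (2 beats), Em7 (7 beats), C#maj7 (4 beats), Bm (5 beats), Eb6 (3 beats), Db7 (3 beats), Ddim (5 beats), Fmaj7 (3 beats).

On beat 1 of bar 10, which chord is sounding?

Beat 1 of bar 10 is beat (10−1)×4 + 1 = 37 overall.
Running totals: Ab ends at 3, Cdim ends at 7, Edim ends at 8, Bb7 ends at 10, Em7 ends at 17, C#maj7 ends at 21, Bm ends at 26, Eb6 ends at 29, Db7 ends at 32, Ddim ends at 37.
Beat 37 falls within Ddim.

Ddim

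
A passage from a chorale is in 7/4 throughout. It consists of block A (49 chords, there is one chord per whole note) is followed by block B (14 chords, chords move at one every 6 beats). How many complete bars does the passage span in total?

40 bars

A: 49 × 4 = 196 beats = 28 bars.
B: 14 × 6 = 84 beats = 12 bars.
Total: 28 + 12 = 40 bars.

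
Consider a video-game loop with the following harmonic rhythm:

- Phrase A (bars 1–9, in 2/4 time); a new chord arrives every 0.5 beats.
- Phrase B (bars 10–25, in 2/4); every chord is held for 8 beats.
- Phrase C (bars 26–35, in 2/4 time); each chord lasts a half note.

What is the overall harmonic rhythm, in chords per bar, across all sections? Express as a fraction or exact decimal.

10/7 chords per bar

A: 9 bars of 2 beats is 18 beats; at 0.5 beats each that's 36 chords.
B: 16 bars of 2 beats is 32 beats; at 8 beats each that's 4 chords.
C: 10 bars of 2 beats is 20 beats; at 2 beats each that's 10 chords.
Overall: 50 chords over 35 bars → 50/35 = 10/7 chords per bar.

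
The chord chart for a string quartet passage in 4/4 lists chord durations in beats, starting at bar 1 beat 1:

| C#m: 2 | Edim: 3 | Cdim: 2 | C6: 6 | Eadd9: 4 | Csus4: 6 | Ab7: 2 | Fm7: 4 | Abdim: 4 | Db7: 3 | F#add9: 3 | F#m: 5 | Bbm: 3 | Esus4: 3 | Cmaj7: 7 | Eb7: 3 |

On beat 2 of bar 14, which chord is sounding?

Beat 2 of bar 14 is beat (14−1)×4 + 2 = 54 overall.
Running totals: C#m ends at 2, Edim ends at 5, Cdim ends at 7, C6 ends at 13, Eadd9 ends at 17, Csus4 ends at 23, Ab7 ends at 25, Fm7 ends at 29, Abdim ends at 33, Db7 ends at 36, F#add9 ends at 39, F#m ends at 44, Bbm ends at 47, Esus4 ends at 50, Cmaj7 ends at 57.
Beat 54 falls within Cmaj7.

Cmaj7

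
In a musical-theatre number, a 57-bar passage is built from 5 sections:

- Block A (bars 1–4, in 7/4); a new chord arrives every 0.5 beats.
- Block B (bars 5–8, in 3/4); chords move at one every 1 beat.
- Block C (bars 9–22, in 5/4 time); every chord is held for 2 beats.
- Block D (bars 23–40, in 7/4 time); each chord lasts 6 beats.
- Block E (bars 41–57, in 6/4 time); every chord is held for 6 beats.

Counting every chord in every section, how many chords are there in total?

141 chords

A: 4 bars × 7 beats = 28 beats; 0.5 beats/chord → 56 chords.
B: 4 bars × 3 beats = 12 beats; 1 beat/chord → 12 chords.
C: 14 bars × 5 beats = 70 beats; 2 beats/chord → 35 chords.
D: 18 bars × 7 beats = 126 beats; 6 beats/chord → 21 chords.
E: 17 bars × 6 beats = 102 beats; 6 beats/chord → 17 chords.
Total: 56 + 12 + 35 + 21 + 17 = 141.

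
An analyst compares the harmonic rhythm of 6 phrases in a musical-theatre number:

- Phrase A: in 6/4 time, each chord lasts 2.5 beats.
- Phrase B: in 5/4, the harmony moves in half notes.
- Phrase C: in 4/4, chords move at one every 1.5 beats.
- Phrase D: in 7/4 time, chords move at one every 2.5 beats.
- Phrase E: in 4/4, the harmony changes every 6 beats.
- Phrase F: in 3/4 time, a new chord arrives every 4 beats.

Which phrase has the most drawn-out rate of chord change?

Phrase E

A: 6 beats/bar ÷ 2.5 beats/chord = 2.4 chords/bar.
B: 5 beats/bar ÷ 2 beats/chord = 2.5 chords/bar.
C: 4 beats/bar ÷ 1.5 beats/chord = 8/3 chords/bar.
D: 7 beats/bar ÷ 2.5 beats/chord = 2.8 chords/bar.
E: 4 beats/bar ÷ 6 beats/chord = 2/3 chords/bar.
F: 3 beats/bar ÷ 4 beats/chord = 0.75 chords/bar.
Slowest is E at 2/3 chords/bar.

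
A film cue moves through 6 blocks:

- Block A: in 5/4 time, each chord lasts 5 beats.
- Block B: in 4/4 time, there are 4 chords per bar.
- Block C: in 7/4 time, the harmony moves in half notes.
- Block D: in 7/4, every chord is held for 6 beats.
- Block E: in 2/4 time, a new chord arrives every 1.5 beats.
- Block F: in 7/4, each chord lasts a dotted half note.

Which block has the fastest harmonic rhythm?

A: 5/5 = 1 chord/bar.
B: 4/1 = 4 chords/bar.
C: 7/2 = 3.5 chords/bar.
D: 7/6 = 7/6 chords/bar.
E: 2/1.5 = 4/3 chords/bar.
F: 7/3 = 7/3 chords/bar.
Fastest is B at 4 chords/bar.

Block B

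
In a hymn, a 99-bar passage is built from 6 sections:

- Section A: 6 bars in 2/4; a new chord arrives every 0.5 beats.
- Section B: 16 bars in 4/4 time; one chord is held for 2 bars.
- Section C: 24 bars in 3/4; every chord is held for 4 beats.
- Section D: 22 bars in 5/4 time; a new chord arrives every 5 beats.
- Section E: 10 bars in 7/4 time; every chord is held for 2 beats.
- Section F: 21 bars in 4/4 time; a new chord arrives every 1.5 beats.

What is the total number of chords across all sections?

163 chords

A has 12 beats and chords last 0.5 each, so 24 chords.
B has 64 beats and chords last 8 each, so 8 chords.
C has 72 beats and chords last 4 each, so 18 chords.
D has 110 beats and chords last 5 each, so 22 chords.
E has 70 beats and chords last 2 each, so 35 chords.
F has 84 beats and chords last 1.5 each, so 56 chords.
Total: 24 + 8 + 18 + 22 + 35 + 56 = 163.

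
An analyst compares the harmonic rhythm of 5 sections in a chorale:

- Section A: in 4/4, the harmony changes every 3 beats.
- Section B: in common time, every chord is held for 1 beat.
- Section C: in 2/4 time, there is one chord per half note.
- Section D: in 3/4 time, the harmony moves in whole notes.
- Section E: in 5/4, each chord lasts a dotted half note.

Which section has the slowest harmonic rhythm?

Section D

A: 4/3 = 4/3 chords/bar.
B: 4/1 = 4 chords/bar.
C: 2/2 = 1 chord/bar.
D: 3/4 = 0.75 chords/bar.
E: 5/3 = 5/3 chords/bar.
Slowest is D at 0.75 chords/bar.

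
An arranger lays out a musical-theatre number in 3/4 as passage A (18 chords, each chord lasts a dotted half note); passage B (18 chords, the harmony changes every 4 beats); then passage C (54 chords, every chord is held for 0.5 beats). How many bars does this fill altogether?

51 bars

A: 18 × 3 = 54 beats = 18 bars.
B: 18 × 4 = 72 beats = 24 bars.
C: 54 × 0.5 = 27 beats = 9 bars.
Total: 18 + 24 + 9 = 51 bars.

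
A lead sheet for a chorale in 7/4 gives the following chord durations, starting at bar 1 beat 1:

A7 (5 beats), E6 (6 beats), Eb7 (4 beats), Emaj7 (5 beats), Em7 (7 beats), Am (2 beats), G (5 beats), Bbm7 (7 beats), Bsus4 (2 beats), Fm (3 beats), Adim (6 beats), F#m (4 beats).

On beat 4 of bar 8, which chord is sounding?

Beat 4 of bar 8 is beat (8−1)×7 + 4 = 53 overall.
Running totals: A7 ends at 5, E6 ends at 11, Eb7 ends at 15, Emaj7 ends at 20, Em7 ends at 27, Am ends at 29, G ends at 34, Bbm7 ends at 41, Bsus4 ends at 43, Fm ends at 46, Adim ends at 52, F#m ends at 56.
Beat 53 falls within F#m.

F#m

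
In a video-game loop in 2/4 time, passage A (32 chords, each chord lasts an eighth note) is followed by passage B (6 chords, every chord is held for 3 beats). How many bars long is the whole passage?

A: 32 × 0.5 = 16 beats = 8 bars.
B: 6 × 3 = 18 beats = 9 bars.
Total: 8 + 9 = 17 bars.

17 bars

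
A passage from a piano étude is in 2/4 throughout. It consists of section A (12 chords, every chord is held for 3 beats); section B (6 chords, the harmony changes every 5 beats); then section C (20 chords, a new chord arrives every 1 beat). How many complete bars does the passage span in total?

43 bars

A: 12 × 3 = 36 beats = 18 bars.
B: 6 × 5 = 30 beats = 15 bars.
C: 20 × 1 = 20 beats = 10 bars.
Total: 18 + 15 + 10 = 43 bars.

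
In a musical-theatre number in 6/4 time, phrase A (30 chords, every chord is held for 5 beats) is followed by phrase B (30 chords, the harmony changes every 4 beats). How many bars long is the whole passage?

A: 30 × 5 = 150 beats = 25 bars.
B: 30 × 4 = 120 beats = 20 bars.
Total: 25 + 20 = 45 bars.

45 bars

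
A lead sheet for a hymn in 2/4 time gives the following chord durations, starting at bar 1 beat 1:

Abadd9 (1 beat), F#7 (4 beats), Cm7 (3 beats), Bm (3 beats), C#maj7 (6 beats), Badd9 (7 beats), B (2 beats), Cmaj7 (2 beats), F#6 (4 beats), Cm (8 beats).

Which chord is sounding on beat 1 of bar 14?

Beat 1 of bar 14 is beat (14−1)×2 + 1 = 27 overall.
Running totals: Abadd9 ends at 1, F#7 ends at 5, Cm7 ends at 8, Bm ends at 11, C#maj7 ends at 17, Badd9 ends at 24, B ends at 26, Cmaj7 ends at 28.
Beat 27 falls within Cmaj7.

Cmaj7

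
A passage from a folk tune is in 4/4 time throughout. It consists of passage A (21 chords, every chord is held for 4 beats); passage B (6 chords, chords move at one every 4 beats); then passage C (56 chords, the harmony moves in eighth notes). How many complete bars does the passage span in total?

A: 21 × 4 = 84 beats = 21 bars.
B: 6 × 4 = 24 beats = 6 bars.
C: 56 × 0.5 = 28 beats = 7 bars.
Total: 21 + 6 + 7 = 34 bars.

34 bars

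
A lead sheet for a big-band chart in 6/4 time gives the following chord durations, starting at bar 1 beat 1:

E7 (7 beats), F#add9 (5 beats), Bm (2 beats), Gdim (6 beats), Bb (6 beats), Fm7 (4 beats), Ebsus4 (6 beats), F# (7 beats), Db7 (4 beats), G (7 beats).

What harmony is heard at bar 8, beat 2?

Beat 2 of bar 8 is beat (8−1)×6 + 2 = 44 overall.
Running totals: E7 ends at 7, F#add9 ends at 12, Bm ends at 14, Gdim ends at 20, Bb ends at 26, Fm7 ends at 30, Ebsus4 ends at 36, F# ends at 43, Db7 ends at 47.
Beat 44 falls within Db7.

Db7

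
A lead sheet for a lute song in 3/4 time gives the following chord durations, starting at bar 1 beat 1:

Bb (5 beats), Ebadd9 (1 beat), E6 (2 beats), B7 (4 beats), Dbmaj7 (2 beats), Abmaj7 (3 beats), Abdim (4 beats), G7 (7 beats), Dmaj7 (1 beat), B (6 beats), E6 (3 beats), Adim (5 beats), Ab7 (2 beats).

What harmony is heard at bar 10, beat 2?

Beat 2 of bar 10 is beat (10−1)×3 + 2 = 29 overall.
Running totals: Bb ends at 5, Ebadd9 ends at 6, E6 ends at 8, B7 ends at 12, Dbmaj7 ends at 14, Abmaj7 ends at 17, Abdim ends at 21, G7 ends at 28, Dmaj7 ends at 29.
Beat 29 falls within Dmaj7.

Dmaj7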